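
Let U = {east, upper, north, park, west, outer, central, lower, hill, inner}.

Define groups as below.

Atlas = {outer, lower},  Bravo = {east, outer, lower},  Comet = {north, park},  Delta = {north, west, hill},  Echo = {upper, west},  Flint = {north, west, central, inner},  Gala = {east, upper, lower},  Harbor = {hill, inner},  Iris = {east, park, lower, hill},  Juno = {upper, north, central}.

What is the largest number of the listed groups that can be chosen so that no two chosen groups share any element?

4

Bravo, Comet, Echo, Harbor are pairwise disjoint (Bravo={east,outer,lower}; Comet={north,park}; Echo={upper,west}; Harbor={hill,inner}).
Every remaining group overlaps one of these, and no 5 of the listed groups are pairwise disjoint, so 4 is the maximum.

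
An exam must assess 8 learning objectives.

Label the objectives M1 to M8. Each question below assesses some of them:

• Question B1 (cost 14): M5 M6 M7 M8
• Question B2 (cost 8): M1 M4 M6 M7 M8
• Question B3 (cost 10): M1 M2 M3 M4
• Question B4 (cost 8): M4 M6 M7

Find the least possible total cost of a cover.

B1, B3 together cover every objective (B1 ∪ B3 = {M1, M2, M3, M4, M5, M6, M7, M8}); total cost 14 + 10 = 24.
The greedy pick B2, B3, B1 costs 32; no covering selection beats 24.

24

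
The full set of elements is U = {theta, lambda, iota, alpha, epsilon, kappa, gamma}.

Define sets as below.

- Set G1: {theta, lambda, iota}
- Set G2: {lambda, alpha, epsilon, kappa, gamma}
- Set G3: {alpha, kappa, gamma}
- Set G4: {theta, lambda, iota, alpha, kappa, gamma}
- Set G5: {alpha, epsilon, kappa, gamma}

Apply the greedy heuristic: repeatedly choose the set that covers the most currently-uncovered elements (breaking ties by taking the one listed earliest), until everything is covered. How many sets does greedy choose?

Greedy: pick G4 (covers 6 new) → pick G2 (covers 1 new). Total picks: 2.

2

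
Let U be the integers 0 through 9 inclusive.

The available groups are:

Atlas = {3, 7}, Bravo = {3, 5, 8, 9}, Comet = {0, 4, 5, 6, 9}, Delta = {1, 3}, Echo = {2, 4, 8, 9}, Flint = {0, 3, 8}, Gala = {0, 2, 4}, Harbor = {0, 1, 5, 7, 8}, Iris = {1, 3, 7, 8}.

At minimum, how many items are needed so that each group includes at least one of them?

Take H = {0, 3, 4}. Each listed group contains at least one of these, so H is a hitting set of size 3.
No choice of 2 items meets every group, so 3 is the minimum.

3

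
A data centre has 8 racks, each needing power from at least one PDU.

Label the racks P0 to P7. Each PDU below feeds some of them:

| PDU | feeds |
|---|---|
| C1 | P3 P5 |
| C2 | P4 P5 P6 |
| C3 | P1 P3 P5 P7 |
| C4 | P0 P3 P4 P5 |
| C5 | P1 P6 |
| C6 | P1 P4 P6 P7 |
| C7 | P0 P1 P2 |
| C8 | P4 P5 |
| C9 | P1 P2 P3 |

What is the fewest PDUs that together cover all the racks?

C4 and C6 and C9 together: C4 ∪ C6 ∪ C9 = {P0, P1, P2, P3, P4, P5, P6, P7} — every rack is covered.
No 2 of the 9 PDUs cover everything (all 36 combinations miss at least one rack), so 3 is optimal.

3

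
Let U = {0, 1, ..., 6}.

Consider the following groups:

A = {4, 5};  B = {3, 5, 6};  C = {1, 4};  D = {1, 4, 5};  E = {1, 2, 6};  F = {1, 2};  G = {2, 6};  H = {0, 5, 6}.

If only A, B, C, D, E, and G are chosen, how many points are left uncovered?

Union of A, B, C, D, E, G = {1, 2, 3, 4, 5, 6}.
Not covered: 0 — 1 point.

1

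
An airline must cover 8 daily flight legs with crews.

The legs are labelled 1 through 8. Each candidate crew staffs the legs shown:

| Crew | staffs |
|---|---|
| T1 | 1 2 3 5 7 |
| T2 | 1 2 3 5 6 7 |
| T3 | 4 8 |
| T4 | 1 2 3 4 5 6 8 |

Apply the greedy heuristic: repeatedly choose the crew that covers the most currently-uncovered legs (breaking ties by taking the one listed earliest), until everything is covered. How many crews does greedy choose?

2

Greedy: pick T4 (covers 7 new) → pick T1 (covers 1 new). Total picks: 2.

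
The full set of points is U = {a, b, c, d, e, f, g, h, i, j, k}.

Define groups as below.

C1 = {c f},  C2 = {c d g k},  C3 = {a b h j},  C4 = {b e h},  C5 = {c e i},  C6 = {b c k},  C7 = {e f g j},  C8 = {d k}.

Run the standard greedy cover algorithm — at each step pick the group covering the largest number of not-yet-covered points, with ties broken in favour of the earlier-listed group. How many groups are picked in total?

4

Greedy: pick C2 (covers 4 new) → pick C3 (covers 4 new) → pick C5 (covers 2 new) → pick C1 (covers 1 new). Total picks: 4.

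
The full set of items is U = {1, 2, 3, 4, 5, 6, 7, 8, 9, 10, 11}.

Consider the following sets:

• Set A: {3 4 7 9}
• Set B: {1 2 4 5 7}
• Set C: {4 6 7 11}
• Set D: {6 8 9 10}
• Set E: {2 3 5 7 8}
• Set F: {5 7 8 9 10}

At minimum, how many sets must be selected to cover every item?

B and C and E and F together: B ∪ C ∪ E ∪ F = {1, 2, 3, 4, 5, 6, 7, 8, 9, 10, 11} — every item is covered.
No 3 of the 6 sets cover everything (all 20 combinations miss at least one item), so 4 is optimal.

4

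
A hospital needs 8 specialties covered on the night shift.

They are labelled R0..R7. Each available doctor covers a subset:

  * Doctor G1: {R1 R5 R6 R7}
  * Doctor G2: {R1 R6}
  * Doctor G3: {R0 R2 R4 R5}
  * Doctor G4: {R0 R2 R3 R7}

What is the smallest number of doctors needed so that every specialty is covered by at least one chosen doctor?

G2 and G3 and G4 together: G2 ∪ G3 ∪ G4 = {R0, R1, R2, R3, R4, R5, R6, R7} — every specialty is covered.
Only G4 contains R3, so G4 is forced; the remaining 4 specialties need at least 2 more doctors (each remaining doctor adds at most 3) — so at least 3 doctors are needed, and 3 is optimal.

3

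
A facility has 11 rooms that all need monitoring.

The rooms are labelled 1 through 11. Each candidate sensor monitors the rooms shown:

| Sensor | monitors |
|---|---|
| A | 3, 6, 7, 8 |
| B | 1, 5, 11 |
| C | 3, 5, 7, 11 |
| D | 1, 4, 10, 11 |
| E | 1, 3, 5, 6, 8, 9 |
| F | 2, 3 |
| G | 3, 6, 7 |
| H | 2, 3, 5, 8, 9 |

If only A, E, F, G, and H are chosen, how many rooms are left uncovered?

3

Union of A, E, F, G, H = {1, 2, 3, 5, 6, 7, 8, 9}.
Not covered: 4, 10, 11 — 3 rooms.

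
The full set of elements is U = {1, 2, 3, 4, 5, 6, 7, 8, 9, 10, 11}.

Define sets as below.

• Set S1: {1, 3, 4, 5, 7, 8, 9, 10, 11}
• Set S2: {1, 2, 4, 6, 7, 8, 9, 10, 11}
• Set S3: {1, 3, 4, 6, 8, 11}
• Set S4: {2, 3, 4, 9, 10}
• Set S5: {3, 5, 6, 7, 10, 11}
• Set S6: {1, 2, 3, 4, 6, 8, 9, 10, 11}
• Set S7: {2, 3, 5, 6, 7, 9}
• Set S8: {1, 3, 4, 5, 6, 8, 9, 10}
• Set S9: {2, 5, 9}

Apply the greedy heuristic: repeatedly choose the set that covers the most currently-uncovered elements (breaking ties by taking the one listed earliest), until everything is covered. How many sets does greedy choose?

2

Greedy: pick S1 (covers 9 new) → pick S2 (covers 2 new). Total picks: 2.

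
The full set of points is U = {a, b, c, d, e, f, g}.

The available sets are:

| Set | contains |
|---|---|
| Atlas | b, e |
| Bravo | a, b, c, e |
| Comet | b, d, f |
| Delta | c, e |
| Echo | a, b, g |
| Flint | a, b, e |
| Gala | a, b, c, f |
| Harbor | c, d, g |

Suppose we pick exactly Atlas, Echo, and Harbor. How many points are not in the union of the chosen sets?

Union of Atlas, Echo, Harbor = {a, b, c, d, e, g}.
Not covered: f — 1 point.

1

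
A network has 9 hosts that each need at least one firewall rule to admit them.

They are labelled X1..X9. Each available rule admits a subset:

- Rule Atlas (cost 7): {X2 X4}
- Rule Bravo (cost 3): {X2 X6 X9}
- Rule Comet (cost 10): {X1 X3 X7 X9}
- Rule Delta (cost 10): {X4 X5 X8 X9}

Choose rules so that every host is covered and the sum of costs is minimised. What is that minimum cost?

23

Bravo, Comet, Delta together cover every host (Bravo ∪ Comet ∪ Delta = {X1, X2, X3, X4, X5, X6, X7, X8, X9}); total cost 3 + 10 + 10 = 23.
No covering selection has total cost below 23.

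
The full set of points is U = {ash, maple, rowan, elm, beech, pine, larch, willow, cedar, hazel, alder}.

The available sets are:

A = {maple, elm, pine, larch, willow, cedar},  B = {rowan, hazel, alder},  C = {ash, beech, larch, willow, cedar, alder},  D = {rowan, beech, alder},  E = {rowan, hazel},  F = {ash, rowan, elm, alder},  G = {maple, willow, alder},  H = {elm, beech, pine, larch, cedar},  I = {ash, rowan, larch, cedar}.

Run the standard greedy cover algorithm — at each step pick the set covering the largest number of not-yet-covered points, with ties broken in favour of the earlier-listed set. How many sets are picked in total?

3

Greedy: pick A (covers 6 new) → pick B (covers 3 new) → pick C (covers 2 new). Total picks: 3.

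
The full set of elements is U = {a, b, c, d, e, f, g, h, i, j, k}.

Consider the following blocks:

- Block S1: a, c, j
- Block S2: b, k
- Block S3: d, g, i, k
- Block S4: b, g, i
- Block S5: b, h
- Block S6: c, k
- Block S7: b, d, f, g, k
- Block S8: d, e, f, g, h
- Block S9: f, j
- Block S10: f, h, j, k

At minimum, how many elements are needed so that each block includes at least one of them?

4

The 4 elements {b, c, d, j} hit every block.
No choice of 3 elements meets every block, so 4 is the minimum.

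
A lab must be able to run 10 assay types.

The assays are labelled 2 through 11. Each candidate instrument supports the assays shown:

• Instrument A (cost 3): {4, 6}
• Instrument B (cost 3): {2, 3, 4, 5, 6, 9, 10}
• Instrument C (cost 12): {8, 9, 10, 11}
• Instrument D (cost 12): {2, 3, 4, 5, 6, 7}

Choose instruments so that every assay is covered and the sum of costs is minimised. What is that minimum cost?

24

C, D together cover every assay (C ∪ D = {2, 3, 4, 5, 6, 7, 8, 9, 10, 11}); total cost 12 + 12 = 24.
The greedy pick B, C, D costs 27; no covering selection beats 24.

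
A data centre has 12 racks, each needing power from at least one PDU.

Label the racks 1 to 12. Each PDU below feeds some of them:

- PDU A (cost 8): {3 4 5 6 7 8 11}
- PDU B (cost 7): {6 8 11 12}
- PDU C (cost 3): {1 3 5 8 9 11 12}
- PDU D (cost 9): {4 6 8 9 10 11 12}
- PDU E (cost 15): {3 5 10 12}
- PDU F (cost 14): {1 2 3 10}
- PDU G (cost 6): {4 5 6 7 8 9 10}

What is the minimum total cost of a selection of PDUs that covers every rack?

23

C, F, G together cover every rack (C ∪ F ∪ G = {1, 2, 3, 4, 5, 6, 7, 8, 9, 10, 11, 12}); total cost 3 + 14 + 6 = 23.
No covering selection has total cost below 23.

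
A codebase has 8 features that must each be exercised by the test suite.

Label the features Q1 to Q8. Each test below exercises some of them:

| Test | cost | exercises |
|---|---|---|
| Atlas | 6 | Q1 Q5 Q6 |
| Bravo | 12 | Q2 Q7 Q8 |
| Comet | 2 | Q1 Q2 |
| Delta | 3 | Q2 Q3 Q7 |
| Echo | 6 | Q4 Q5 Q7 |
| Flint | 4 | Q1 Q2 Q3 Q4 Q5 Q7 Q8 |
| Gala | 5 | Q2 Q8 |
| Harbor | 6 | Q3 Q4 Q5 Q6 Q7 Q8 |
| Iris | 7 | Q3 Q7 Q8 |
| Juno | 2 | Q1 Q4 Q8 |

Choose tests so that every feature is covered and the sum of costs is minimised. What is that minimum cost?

8

Comet, Harbor together cover every feature (Comet ∪ Harbor = {Q1, Q2, Q3, Q4, Q5, Q6, Q7, Q8}); total cost 2 + 6 = 8.
The greedy pick Flint, Atlas costs 10; no covering selection beats 8.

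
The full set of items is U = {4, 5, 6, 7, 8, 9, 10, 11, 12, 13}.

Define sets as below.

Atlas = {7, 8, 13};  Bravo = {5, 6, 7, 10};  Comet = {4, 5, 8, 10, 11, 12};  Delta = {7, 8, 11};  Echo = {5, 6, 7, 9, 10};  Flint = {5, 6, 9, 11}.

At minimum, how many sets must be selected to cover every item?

Take {Atlas, Comet, Echo}. Their union is {4, 5, 6, 7, 8, 9, 10, 11, 12, 13}, which is all 10 items.
Only Comet contains 4, so Comet is forced; the remaining 4 items need at least 2 more sets (each remaining set adds at most 3) — so at least 3 sets are needed, and 3 is optimal.

3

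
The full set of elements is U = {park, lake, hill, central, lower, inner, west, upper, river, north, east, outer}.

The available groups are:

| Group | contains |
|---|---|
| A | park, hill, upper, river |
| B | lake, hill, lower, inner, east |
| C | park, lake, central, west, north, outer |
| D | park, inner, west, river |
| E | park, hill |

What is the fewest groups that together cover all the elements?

3

Take {A, B, C}. Their union is {park, lake, hill, central, lower, inner, west, upper, river, north, east, outer}, which is all 12 elements.
Only C contains central, so C is forced; the remaining 6 elements need at least 2 more groups (each remaining group adds at most 4) — so at least 3 groups are needed, and 3 is optimal.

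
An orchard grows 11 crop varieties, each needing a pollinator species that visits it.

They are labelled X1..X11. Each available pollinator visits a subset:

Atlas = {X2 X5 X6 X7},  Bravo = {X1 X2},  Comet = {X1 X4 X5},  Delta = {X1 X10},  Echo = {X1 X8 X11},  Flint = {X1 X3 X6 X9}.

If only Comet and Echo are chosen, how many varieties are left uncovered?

6

Union of Comet, Echo = {X1, X4, X5, X8, X11}.
Not covered: X2, X3, X6, X7, X9, X10 — 6 varieties.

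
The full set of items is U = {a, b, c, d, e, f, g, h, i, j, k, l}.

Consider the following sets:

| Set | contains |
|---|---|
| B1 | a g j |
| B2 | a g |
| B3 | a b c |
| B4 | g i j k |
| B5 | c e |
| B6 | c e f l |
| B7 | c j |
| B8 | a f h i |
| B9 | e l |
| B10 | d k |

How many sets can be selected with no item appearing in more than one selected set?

B2, B7, B9, B10 are pairwise disjoint (B2={a,g}; B7={c,j}; B9={e,l}; B10={d,k}).
Every remaining set overlaps one of these, and no 5 of the listed sets are pairwise disjoint, so 4 is the maximum.

4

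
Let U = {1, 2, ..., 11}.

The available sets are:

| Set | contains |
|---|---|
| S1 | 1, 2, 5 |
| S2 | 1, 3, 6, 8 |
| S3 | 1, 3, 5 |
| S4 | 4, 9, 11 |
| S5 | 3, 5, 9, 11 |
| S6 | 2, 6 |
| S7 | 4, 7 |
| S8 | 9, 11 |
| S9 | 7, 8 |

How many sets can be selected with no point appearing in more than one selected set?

S3, S4, S6, S9 are pairwise disjoint (S3={1,3,5}; S4={4,9,11}; S6={2,6}; S9={7,8}).
Every remaining set overlaps one of these, and no 5 of the listed sets are pairwise disjoint, so 4 is the maximum.

4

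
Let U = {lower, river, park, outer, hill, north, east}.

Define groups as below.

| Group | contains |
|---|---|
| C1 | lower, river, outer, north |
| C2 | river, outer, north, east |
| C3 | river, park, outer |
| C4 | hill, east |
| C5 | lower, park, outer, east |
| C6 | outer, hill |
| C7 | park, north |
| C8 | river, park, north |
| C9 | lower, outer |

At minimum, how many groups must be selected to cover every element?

C1 and C4 and C7 together: C1 ∪ C4 ∪ C7 = {lower, river, park, outer, hill, north, east} — every element is covered.
No 2 of the 9 groups cover everything (all 36 combinations miss at least one element), so 3 is optimal.

3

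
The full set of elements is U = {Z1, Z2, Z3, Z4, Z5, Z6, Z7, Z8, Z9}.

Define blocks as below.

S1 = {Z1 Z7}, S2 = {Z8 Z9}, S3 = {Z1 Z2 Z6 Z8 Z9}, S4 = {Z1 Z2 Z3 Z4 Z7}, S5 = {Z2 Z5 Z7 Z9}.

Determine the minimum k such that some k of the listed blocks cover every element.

3

S3, S4, and S5 cover everything between them: the union {Z1, Z2, Z3, Z4, Z5, Z6, Z7, Z8, Z9} is all of U.
Only S4 contains Z3, so S4 is forced; the remaining 4 elements need at least 2 more blocks (each remaining block adds at most 3) — so at least 3 blocks are needed, and 3 is optimal.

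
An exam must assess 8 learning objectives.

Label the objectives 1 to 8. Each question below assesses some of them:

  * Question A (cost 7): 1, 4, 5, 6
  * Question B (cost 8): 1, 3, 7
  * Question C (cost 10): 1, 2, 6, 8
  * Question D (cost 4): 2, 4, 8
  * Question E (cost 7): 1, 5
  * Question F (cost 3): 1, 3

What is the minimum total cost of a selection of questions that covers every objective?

A, B, D together cover every objective (A ∪ B ∪ D = {1, 2, 3, 4, 5, 6, 7, 8}); total cost 7 + 8 + 4 = 19.
The greedy pick D, F, A, B costs 22; no covering selection beats 19.

19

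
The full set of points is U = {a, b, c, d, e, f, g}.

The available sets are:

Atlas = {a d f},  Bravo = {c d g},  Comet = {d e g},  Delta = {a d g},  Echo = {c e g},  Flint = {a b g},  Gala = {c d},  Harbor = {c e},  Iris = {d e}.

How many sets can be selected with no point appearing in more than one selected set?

Flint, Harbor are pairwise disjoint (Flint={a,b,g}; Harbor={c,e}).
Every remaining set overlaps one of these, and no 3 of the listed sets are pairwise disjoint, so 2 is the maximum.

2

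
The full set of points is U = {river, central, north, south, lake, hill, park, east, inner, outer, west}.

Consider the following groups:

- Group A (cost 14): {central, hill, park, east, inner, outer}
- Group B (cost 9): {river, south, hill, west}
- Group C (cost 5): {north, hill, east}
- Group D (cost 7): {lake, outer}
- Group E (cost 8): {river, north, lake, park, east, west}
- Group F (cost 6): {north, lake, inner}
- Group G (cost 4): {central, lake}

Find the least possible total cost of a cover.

29

A, B, F together cover every point (A ∪ B ∪ F = {river, central, north, south, lake, hill, park, east, inner, outer, west}); total cost 14 + 9 + 6 = 29.
The greedy pick E, A, B costs 31; no covering selection beats 29.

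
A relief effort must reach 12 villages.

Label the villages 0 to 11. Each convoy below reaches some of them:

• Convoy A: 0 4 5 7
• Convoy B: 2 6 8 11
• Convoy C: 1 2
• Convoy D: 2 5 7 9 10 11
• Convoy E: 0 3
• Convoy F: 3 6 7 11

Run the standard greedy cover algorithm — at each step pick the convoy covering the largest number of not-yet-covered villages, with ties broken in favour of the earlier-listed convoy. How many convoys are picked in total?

5

Greedy: pick D (covers 6 new) → pick A (covers 2 new) → pick B (covers 2 new) → pick C (covers 1 new) → pick E (covers 1 new). Total picks: 5.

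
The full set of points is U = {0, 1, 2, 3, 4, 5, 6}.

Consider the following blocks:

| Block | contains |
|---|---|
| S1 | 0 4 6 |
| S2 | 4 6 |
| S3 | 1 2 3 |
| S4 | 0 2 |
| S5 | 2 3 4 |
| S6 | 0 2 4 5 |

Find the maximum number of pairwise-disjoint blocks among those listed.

S2, S4 are pairwise disjoint (S2={4,6}; S4={0,2}).
Every remaining block overlaps one of these, and no 3 of the listed blocks are pairwise disjoint, so 2 is the maximum.

2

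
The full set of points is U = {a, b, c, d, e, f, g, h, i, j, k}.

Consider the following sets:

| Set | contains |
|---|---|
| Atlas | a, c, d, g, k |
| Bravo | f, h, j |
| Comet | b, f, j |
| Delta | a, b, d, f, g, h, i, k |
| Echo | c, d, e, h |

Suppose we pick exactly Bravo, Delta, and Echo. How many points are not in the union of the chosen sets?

0

Union of Bravo, Delta, Echo = {a, b, c, d, e, f, g, h, i, j, k} — that's every point, so 0 are uncovered.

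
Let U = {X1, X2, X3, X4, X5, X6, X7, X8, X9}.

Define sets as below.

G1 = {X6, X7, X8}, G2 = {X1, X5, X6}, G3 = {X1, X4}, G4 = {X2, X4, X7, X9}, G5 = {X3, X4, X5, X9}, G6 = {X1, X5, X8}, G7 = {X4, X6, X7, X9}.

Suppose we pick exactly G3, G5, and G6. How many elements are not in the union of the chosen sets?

Union of G3, G5, G6 = {X1, X3, X4, X5, X8, X9}.
Not covered: X2, X6, X7 — 3 elements.

3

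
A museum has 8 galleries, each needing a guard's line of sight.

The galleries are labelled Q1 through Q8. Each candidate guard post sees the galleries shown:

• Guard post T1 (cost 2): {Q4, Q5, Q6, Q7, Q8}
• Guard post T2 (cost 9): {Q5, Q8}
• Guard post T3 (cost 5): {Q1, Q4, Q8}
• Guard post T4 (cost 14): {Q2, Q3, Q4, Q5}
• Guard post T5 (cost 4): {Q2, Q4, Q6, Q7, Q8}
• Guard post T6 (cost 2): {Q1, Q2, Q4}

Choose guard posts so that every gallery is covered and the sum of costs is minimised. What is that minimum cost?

18

T1, T4, T6 together cover every gallery (T1 ∪ T4 ∪ T6 = {Q1, Q2, Q3, Q4, Q5, Q6, Q7, Q8}); total cost 2 + 14 + 2 = 18.
No covering selection has total cost below 18.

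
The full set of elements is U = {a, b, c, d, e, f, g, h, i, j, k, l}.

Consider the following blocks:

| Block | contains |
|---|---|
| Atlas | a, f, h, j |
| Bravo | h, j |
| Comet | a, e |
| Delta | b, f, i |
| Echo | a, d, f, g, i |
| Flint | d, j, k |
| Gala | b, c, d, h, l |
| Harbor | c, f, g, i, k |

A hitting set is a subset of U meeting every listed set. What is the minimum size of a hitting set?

4

Take T = {a, c, f, j}. Each listed block contains at least one of these, so T is a hitting set of size 4.
No choice of 3 elements meets every block, so 4 is the minimum.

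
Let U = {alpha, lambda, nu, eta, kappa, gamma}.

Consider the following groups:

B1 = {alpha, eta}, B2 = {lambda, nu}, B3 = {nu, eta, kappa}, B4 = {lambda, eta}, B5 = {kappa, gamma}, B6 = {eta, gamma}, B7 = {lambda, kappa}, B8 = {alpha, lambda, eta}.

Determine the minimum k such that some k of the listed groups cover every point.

3

Take {B2, B5, B8}. Their union is {alpha, lambda, nu, eta, kappa, gamma}, which is all 6 points.
No 2 of the 8 groups cover everything (all 28 combinations miss at least one point), so 3 is optimal.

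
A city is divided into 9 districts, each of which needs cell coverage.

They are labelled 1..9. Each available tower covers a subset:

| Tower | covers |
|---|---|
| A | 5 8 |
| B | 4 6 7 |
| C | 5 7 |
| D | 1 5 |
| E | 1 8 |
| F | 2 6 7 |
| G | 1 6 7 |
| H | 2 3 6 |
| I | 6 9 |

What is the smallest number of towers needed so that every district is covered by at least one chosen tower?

Take {B, C, E, H, I}. Their union is {1, 2, 3, 4, 5, 6, 7, 8, 9}, which is all 9 districts.
Only I contains 9, so I is forced; the remaining 7 districts need at least 4 more towers (each remaining tower adds at most 2) — so at least 5 towers are needed, and 5 is optimal.

5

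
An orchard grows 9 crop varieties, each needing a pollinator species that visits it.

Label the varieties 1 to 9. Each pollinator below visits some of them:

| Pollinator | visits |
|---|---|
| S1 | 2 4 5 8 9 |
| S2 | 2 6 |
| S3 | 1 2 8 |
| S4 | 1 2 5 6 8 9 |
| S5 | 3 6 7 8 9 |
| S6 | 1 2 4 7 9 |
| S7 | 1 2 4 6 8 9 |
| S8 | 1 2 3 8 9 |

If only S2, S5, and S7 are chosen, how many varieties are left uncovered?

1

Union of S2, S5, S7 = {1, 2, 3, 4, 6, 7, 8, 9}.
Not covered: 5 — 1 variety.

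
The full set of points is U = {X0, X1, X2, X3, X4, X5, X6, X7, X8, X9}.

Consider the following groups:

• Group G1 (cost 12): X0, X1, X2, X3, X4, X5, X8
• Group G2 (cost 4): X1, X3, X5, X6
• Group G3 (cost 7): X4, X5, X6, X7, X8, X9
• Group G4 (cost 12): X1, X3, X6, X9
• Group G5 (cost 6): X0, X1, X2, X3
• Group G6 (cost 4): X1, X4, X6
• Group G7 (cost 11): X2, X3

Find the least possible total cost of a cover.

G3, G5 together cover every point (G3 ∪ G5 = {X0, X1, X2, X3, X4, X5, X6, X7, X8, X9}); total cost 7 + 6 = 13.
The greedy pick G2, G3, G5 costs 17; no covering selection beats 13.

13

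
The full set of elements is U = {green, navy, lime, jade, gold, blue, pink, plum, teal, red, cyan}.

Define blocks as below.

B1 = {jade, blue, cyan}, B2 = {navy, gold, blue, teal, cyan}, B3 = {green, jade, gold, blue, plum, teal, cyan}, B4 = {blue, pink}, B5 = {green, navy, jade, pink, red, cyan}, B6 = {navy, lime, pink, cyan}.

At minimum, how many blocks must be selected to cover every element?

3

Take {B3, B5, B6}. Their union is {green, navy, lime, jade, gold, blue, pink, plum, teal, red, cyan}, which is all 11 elements.
Only B6 contains lime, so B6 is forced; the remaining 7 elements need at least 2 more blocks (each remaining block adds at most 6) — so at least 3 blocks are needed, and 3 is optimal.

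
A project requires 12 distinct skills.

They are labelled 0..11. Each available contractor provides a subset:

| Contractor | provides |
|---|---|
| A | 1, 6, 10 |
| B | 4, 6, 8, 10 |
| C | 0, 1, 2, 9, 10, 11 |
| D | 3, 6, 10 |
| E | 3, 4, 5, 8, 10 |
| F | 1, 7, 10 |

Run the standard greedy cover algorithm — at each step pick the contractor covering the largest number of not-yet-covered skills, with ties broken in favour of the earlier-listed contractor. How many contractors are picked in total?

Greedy: pick C (covers 6 new) → pick E (covers 4 new) → pick A (covers 1 new) → pick F (covers 1 new). Total picks: 4.

4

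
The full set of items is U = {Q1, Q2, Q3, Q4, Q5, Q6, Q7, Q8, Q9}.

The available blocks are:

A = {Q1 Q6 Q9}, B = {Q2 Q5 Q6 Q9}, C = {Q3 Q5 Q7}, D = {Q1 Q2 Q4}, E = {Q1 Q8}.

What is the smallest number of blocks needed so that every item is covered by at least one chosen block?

4

B and C and D and E together: B ∪ C ∪ D ∪ E = {Q1, Q2, Q3, Q4, Q5, Q6, Q7, Q8, Q9} — every item is covered.
No 3 of the 5 blocks cover everything (all 10 combinations miss at least one item), so 4 is optimal.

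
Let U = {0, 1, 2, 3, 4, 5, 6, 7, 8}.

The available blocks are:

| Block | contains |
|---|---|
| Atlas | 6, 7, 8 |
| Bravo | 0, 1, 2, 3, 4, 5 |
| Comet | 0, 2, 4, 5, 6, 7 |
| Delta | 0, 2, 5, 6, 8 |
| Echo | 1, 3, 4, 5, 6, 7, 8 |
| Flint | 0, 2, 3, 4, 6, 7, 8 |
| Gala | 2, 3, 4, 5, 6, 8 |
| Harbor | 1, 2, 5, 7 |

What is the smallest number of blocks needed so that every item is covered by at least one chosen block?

Comet and Echo cover everything between them: the union {0, 1, 2, 3, 4, 5, 6, 7, 8} is all of U.
No single block has all 9 items (the largest, Echo, has 7), so 2 is optimal.

2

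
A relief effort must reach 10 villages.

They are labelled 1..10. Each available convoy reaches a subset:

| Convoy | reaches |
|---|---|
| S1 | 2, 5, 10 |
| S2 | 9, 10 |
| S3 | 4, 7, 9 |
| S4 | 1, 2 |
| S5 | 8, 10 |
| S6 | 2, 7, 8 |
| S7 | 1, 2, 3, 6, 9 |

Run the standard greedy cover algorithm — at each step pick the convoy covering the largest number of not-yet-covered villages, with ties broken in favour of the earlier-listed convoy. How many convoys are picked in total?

4

Greedy: pick S7 (covers 5 new) → pick S1 (covers 2 new) → pick S3 (covers 2 new) → pick S5 (covers 1 new). Total picks: 4.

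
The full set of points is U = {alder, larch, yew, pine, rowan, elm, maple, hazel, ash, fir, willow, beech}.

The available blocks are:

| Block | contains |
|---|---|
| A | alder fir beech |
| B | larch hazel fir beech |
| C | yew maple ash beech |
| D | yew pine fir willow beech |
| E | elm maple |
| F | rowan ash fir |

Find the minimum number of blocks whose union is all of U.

Take {A, B, D, E, F}. Their union is {alder, larch, yew, pine, rowan, elm, maple, hazel, ash, fir, willow, beech}, which is all 12 points.
Only D contains pine, so D is forced; the remaining 7 points need at least 4 more blocks (each remaining block adds at most 2) — so at least 5 blocks are needed, and 5 is optimal.

5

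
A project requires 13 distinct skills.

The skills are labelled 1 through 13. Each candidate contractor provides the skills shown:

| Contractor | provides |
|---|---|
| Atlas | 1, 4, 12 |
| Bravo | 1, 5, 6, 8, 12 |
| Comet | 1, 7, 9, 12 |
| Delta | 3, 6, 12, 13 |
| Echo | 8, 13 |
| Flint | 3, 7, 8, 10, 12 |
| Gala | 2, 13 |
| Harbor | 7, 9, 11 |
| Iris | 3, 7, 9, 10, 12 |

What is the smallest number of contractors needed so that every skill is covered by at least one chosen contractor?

Take {Atlas, Bravo, Gala, Harbor, Iris}. Their union is {1, 2, 3, 4, 5, 6, 7, 8, 9, 10, 11, 12, 13}, which is all 13 skills.
No 4 of the 9 contractors cover everything (all 126 combinations miss at least one skill), so 5 is optimal.

5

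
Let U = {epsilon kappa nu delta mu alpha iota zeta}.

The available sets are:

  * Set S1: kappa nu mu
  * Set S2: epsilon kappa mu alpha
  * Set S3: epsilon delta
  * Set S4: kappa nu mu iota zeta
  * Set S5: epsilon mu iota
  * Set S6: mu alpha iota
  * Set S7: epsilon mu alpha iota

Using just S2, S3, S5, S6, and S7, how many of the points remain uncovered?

Union of S2, S3, S5, S6, S7 = {epsilon, kappa, delta, mu, alpha, iota}.
Not covered: nu, zeta — 2 points.

2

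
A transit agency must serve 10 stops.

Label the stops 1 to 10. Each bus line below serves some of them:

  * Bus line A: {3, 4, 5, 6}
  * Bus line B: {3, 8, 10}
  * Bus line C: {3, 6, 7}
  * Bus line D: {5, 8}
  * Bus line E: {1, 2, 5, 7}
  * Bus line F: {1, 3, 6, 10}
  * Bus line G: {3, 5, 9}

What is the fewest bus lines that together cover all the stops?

A and B and E and G together: A ∪ B ∪ E ∪ G = {1, 2, 3, 4, 5, 6, 7, 8, 9, 10} — every stop is covered.
Only G contains 9, so G is forced; the remaining 7 stops need at least 3 more bus lines (each remaining bus line adds at most 3) — so at least 4 bus lines are needed, and 4 is optimal.

4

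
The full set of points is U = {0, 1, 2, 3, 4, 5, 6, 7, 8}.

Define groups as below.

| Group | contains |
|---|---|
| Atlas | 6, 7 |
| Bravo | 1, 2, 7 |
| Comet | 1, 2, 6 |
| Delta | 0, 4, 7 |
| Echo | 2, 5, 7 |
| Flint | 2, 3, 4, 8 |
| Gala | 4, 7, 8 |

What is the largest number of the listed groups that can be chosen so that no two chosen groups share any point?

2

Atlas, Flint are pairwise disjoint (Atlas={6,7}; Flint={2,3,4,8}).
Every remaining group overlaps one of these, and no 3 of the listed groups are pairwise disjoint, so 2 is the maximum.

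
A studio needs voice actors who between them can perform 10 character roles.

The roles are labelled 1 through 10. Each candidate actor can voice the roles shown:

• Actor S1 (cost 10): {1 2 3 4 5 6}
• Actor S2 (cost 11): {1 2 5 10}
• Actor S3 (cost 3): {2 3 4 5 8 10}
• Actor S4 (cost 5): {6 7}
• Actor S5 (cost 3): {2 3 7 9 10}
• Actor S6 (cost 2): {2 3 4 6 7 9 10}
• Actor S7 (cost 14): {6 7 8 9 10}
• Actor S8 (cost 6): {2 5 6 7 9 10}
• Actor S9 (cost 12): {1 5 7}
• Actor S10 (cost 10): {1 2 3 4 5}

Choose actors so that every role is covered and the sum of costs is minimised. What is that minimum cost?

S3, S6, S10 together cover every role (S3 ∪ S6 ∪ S10 = {1, 2, 3, 4, 5, 6, 7, 8, 9, 10}); total cost 3 + 2 + 10 = 15.
No covering selection has total cost below 15.

15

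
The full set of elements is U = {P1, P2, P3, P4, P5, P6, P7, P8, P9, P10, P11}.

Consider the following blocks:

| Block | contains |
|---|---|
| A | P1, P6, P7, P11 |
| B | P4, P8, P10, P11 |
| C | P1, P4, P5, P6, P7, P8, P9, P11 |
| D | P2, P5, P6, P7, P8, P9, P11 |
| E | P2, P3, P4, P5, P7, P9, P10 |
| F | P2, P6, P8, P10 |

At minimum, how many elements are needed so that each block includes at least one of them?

2

H = {P6, P10} meets every block (each contains at least one member of H), and |H| = 2.
No single element lies in every block, so at least 2 are needed and 2 is optimal.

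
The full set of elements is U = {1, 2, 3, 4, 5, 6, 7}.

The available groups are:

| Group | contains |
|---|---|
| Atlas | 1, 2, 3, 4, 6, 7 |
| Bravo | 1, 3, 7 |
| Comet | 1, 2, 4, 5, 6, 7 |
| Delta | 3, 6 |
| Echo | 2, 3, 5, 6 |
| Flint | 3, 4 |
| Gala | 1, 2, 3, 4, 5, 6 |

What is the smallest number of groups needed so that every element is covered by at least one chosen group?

2

Comet and Gala cover everything between them: the union {1, 2, 3, 4, 5, 6, 7} is all of U.
No single group has all 7 elements (the largest, Atlas, has 6), so 2 is optimal.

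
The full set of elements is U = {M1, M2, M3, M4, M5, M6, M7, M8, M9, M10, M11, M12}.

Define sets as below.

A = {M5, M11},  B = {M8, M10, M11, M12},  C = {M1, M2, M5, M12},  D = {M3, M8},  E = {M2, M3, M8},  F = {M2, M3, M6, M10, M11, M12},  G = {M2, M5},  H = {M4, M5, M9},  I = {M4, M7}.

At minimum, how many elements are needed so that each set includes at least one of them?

4

The 4 elements {M3, M4, M5, M12} hit every set.
No choice of 3 elements meets every set, so 4 is the minimum.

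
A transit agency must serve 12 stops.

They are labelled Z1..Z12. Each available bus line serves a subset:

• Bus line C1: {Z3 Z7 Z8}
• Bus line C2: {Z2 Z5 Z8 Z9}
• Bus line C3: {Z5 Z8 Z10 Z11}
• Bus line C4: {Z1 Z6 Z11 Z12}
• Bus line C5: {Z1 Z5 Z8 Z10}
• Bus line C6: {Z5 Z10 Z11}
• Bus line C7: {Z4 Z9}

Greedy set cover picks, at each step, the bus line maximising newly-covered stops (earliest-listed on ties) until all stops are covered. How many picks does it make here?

5

Greedy: pick C2 (covers 4 new) → pick C4 (covers 4 new) → pick C1 (covers 2 new) → pick C3 (covers 1 new) → pick C7 (covers 1 new). Total picks: 5.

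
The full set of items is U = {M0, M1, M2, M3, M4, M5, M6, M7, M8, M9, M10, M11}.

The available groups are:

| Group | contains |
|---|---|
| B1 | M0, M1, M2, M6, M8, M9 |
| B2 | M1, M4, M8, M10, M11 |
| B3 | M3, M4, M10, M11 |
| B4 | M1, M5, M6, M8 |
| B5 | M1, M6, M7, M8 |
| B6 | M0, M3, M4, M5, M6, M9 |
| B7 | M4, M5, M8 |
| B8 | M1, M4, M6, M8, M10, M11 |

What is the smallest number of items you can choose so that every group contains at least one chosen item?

The 2 items {M1, M4} hit every group.
The groups B1, B3 are pairwise disjoint, so any hitting set needs a separate item for each — at least 2. Hence 2 is optimal.

2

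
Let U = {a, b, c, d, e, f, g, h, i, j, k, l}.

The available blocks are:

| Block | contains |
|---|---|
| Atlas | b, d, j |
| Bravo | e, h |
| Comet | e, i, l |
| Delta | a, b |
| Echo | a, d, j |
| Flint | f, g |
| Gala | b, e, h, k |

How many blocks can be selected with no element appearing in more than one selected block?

Atlas, Bravo, Flint are pairwise disjoint (Atlas={b,d,j}; Bravo={e,h}; Flint={f,g}).
Every remaining block overlaps one of these, and no 4 of the listed blocks are pairwise disjoint, so 3 is the maximum.

3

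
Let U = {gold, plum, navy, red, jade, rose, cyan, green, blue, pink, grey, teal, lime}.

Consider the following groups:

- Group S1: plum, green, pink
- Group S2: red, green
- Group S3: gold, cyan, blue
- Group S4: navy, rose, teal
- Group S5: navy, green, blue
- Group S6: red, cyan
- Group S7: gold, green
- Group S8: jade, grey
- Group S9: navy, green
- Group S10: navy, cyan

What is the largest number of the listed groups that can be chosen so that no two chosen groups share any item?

4

S2, S3, S4, S8 are pairwise disjoint (S2={red,green}; S3={gold,cyan,blue}; S4={navy,rose,teal}; S8={jade,grey}).
Every remaining group overlaps one of these, and no 5 of the listed groups are pairwise disjoint, so 4 is the maximum.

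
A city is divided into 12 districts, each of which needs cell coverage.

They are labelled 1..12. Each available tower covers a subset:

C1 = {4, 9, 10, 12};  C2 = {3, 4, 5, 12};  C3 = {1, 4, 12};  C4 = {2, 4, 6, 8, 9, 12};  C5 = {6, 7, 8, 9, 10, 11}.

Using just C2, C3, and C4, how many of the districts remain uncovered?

3

Union of C2, C3, C4 = {1, 2, 3, 4, 5, 6, 8, 9, 12}.
Not covered: 7, 10, 11 — 3 districts.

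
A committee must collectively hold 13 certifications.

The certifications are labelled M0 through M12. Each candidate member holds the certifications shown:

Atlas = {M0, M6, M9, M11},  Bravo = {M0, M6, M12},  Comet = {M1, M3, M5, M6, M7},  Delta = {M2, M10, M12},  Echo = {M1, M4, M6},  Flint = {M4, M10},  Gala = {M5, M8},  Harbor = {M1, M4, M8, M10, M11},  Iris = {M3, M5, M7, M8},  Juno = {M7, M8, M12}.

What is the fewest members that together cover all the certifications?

4

Atlas and Delta and Echo and Iris together: Atlas ∪ Delta ∪ Echo ∪ Iris = {M0, M1, M2, M3, M4, M5, M6, M7, M8, M9, M10, M11, M12} — every certification is covered.
Only Atlas contains M9, so Atlas is forced; the remaining 9 certifications need at least 3 more members (each remaining member adds at most 4) — so at least 4 members are needed, and 4 is optimal.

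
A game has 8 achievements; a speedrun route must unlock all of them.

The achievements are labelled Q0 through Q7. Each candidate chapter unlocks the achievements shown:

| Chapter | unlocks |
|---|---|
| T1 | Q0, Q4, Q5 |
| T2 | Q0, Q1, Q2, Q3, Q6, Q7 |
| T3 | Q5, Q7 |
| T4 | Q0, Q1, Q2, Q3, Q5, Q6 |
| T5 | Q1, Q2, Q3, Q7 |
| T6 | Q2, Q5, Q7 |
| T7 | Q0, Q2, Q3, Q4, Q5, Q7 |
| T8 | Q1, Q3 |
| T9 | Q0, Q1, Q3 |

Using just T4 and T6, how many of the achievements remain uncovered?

1

Union of T4, T6 = {Q0, Q1, Q2, Q3, Q5, Q6, Q7}.
Not covered: Q4 — 1 achievement.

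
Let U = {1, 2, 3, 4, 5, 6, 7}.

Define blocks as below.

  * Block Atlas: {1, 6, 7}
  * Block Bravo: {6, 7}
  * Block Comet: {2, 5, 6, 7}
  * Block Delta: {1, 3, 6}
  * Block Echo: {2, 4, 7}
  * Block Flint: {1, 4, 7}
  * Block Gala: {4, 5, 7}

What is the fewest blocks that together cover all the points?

3

Comet, Delta, and Echo cover everything between them: the union {1, 2, 3, 4, 5, 6, 7} is all of U.
Only Delta contains 3, so Delta is forced; the remaining 4 points need at least 2 more blocks (each remaining block adds at most 3) — so at least 3 blocks are needed, and 3 is optimal.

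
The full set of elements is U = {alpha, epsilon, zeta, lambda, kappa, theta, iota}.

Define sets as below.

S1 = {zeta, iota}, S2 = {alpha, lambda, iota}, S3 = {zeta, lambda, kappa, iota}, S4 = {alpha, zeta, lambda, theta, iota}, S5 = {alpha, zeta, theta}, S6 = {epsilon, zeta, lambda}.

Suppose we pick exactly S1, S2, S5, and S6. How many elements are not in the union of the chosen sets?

1

Union of S1, S2, S5, S6 = {alpha, epsilon, zeta, lambda, theta, iota}.
Not covered: kappa — 1 element.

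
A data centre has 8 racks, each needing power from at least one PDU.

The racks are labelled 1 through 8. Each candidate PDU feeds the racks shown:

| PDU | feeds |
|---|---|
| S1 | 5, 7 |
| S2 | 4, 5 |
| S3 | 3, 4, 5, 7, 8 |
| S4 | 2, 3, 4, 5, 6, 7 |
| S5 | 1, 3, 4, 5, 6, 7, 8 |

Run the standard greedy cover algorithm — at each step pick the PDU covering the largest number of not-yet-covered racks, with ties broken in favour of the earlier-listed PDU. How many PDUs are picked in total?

2

Greedy: pick S5 (covers 7 new) → pick S4 (covers 1 new). Total picks: 2.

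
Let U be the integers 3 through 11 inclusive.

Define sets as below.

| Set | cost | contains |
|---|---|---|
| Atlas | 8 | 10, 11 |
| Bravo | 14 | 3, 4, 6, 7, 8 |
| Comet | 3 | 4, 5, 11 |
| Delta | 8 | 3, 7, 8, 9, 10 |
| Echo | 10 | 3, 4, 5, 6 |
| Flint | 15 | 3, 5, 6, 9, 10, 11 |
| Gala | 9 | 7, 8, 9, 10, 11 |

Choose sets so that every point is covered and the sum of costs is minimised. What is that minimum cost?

Echo, Gala together cover every point (Echo ∪ Gala = {3, 4, 5, 6, 7, 8, 9, 10, 11}); total cost 10 + 9 = 19.
The greedy pick Comet, Delta, Echo costs 21; no covering selection beats 19.

19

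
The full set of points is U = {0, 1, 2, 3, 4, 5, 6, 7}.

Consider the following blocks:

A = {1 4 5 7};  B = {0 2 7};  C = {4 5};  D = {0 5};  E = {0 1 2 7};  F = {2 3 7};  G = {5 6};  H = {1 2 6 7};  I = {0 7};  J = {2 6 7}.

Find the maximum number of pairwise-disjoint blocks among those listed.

2

F, G are pairwise disjoint (F={2,3,7}; G={5,6}).
Every remaining block overlaps one of these, and no 3 of the listed blocks are pairwise disjoint, so 2 is the maximum.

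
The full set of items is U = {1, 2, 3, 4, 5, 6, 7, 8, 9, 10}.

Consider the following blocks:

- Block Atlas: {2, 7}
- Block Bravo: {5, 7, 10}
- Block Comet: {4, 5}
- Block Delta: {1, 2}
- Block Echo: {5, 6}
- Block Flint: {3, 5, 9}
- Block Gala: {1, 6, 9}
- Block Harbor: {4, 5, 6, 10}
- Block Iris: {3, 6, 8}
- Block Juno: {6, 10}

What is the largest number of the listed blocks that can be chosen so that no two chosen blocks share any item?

3

Atlas, Comet, Juno are pairwise disjoint (Atlas={2,7}; Comet={4,5}; Juno={6,10}).
Every remaining block overlaps one of these, and no 4 of the listed blocks are pairwise disjoint, so 3 is the maximum.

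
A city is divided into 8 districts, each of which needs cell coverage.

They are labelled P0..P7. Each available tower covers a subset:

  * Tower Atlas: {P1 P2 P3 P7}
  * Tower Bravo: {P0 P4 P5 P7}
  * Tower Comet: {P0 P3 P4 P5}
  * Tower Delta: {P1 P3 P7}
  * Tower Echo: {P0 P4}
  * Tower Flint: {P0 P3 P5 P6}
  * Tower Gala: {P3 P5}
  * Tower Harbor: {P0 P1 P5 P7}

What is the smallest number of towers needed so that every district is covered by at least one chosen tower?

3

Take {Atlas, Echo, Flint}. Their union is {P0, P1, P2, P3, P4, P5, P6, P7}, which is all 8 districts.
Only Atlas contains P2, so Atlas is forced; the remaining 4 districts need at least 2 more towers (each remaining tower adds at most 3) — so at least 3 towers are needed, and 3 is optimal.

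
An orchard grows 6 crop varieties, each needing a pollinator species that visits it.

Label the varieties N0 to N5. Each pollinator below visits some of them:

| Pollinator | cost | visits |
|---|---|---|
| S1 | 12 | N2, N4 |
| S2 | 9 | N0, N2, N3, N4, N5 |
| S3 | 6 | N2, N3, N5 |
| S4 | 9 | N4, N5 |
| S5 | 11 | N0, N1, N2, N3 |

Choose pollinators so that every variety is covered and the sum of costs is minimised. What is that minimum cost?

S4, S5 together cover every variety (S4 ∪ S5 = {N0, N1, N2, N3, N4, N5}); total cost 9 + 11 = 20.
No covering selection has total cost below 20.

20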